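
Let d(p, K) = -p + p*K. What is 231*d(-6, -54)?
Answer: 76230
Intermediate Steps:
d(p, K) = -p + K*p
231*d(-6, -54) = 231*(-6*(-1 - 54)) = 231*(-6*(-55)) = 231*330 = 76230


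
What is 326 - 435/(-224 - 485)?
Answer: 231569/709 ≈ 326.61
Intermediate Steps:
326 - 435/(-224 - 485) = 326 - 435/(-709) = 326 - 1/709*(-435) = 326 + 435/709 = 231569/709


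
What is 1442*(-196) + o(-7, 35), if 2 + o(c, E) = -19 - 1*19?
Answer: -282672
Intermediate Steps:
o(c, E) = -40 (o(c, E) = -2 + (-19 - 1*19) = -2 + (-19 - 19) = -2 - 38 = -40)
1442*(-196) + o(-7, 35) = 1442*(-196) - 40 = -282632 - 40 = -282672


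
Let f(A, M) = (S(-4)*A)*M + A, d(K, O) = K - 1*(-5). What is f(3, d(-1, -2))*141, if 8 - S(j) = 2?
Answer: 10575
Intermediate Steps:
d(K, O) = 5 + K (d(K, O) = K + 5 = 5 + K)
S(j) = 6 (S(j) = 8 - 1*2 = 8 - 2 = 6)
f(A, M) = A + 6*A*M (f(A, M) = (6*A)*M + A = 6*A*M + A = A + 6*A*M)
f(3, d(-1, -2))*141 = (3*(1 + 6*(5 - 1)))*141 = (3*(1 + 6*4))*141 = (3*(1 + 24))*141 = (3*25)*141 = 75*141 = 10575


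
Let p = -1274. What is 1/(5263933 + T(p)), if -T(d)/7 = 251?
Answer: 1/5262176 ≈ 1.9004e-7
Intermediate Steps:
T(d) = -1757 (T(d) = -7*251 = -1757)
1/(5263933 + T(p)) = 1/(5263933 - 1757) = 1/5262176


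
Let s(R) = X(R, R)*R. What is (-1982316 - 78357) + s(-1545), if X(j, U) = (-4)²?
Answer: -2085393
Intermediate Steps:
X(j, U) = 16
s(R) = 16*R
(-1982316 - 78357) + s(-1545) = (-1982316 - 78357) + 16*(-1545) = -2060673 - 24720 = -2085393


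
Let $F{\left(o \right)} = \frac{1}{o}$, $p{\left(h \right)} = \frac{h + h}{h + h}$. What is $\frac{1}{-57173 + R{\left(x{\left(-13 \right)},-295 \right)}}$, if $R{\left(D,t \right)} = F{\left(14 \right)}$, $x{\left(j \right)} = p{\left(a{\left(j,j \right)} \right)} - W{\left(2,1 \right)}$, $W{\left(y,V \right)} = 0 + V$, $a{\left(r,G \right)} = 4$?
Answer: $- \frac{14}{800421} \approx -1.7491 \cdot 10^{-5}$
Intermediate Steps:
$p{\left(h \right)} = 1$ ($p{\left(h \right)} = \frac{2 h}{2 h} = 2 h \frac{1}{2 h} = 1$)
$W{\left(y,V \right)} = V$
$x{\left(j \right)} = 0$ ($x{\left(j \right)} = 1 - 1 = 0$)
$R{\left(D,t \right)} = \frac{1}{14}$
$\frac{1}{-57173 + R{\left(x{\left(-13 \right)},-295 \right)}} = \frac{1}{-57173 + \frac{1}{14}} = \frac{1}{- \frac{800421}{14}} = - \frac{14}{800421}$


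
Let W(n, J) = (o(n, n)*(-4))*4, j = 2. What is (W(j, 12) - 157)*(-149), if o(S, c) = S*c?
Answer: 32929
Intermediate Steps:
W(n, J) = -16*n² (W(n, J) = ((n*n)*(-4))*4 = (n²*(-4))*4 = -4*n²*4 = -16*n²)
(W(j, 12) - 157)*(-149) = (-16*2² - 157)*(-149) = (-16*4 - 157)*(-149) = (-64 - 157)*(-149) = -221*(-149) = 32929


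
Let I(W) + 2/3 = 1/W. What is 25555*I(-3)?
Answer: -25555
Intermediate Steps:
I(W) = -2/3 + 1/W
25555*I(-3) = 25555*(-2/3 + 1/(-3)) = 25555*(-2/3 - 1/3) = 25555*(-1) = -25555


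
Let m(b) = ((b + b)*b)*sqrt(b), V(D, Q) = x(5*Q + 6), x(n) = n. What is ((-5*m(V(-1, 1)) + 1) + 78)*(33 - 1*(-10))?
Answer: 3397 - 52030*sqrt(11) ≈ -1.6917e+5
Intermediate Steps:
V(D, Q) = 6 + 5*Q (V(D, Q) = 5*Q + 6 = 6 + 5*Q)
m(b) = 2*b**(5/2) (m(b) = ((2*b)*b)*sqrt(b) = (2*b**2)*sqrt(b) = 2*b**(5/2))
((-5*m(V(-1, 1)) + 1) + 78)*(33 - 1*(-10)) = ((-10*(6 + 5*1)**(5/2) + 1) + 78)*(33 - 1*(-10)) = ((-10*(6 + 5)**(5/2) + 1) + 78)*(33 + 10) = ((-10*11**(5/2) + 1) + 78)*43 = ((-10*121*sqrt(11) + 1) + 78)*43 = ((-1210*sqrt(11) + 1) + 78)*43 = ((1 - 1210*sqrt(11)) + 78)*43 = (79 - 1210*sqrt(11))*43 = 3397 - 52030*sqrt(11)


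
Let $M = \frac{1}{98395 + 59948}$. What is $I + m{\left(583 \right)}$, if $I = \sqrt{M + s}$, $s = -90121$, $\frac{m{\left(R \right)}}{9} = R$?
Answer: $5247 + \frac{i \sqrt{2259559281435186}}{158343} \approx 5247.0 + 300.2 i$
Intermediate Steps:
$m{\left(R \right)} = 9 R$
$M = \frac{1}{158343} \approx 6.3154 \cdot 10^{-6}$
$I = \frac{i \sqrt{2259559281435186}}{158343}$ ($I = \sqrt{\frac{1}{158343} - 90121} = \sqrt{- \frac{14270029502}{158343}} = \frac{i \sqrt{2259559281435186}}{158343} \approx 300.2 i$)
$I + m{\left(583 \right)} = \frac{i \sqrt{2259559281435186}}{158343} + 9 \cdot 583 = \frac{i \sqrt{2259559281435186}}{158343} + 5247 = 5247 + \frac{i \sqrt{2259559281435186}}{158343}$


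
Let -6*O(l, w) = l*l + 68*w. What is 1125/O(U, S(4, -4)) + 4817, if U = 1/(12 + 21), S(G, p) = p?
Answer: 1434179869/296207 ≈ 4841.8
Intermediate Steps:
U = 1/33 ≈ 0.030303
O(l, w) = -34*w/3 - l**2/6 (O(l, w) = -(l*l + 68*w)/6 = -(l**2 + 68*w)/6 = -34*w/3 - l**2/6)
1125/O(U, S(4, -4)) + 4817 = 1125/(-34/3*(-4) - (1/33)**2/6) + 4817 = 1125/(136/3 - 1/6*1/1089) + 4817 = 1125/(136/3 - 1/6534) + 4817 = 1125/(296207/6534) + 4817 = 1125*(6534/296207) + 4817 = 7350750/296207 + 4817 = 1434179869/296207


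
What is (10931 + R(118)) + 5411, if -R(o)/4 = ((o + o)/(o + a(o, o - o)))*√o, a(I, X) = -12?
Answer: 16342 - 472*√118/53 ≈ 16245.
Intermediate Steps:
R(o) = -8*o^(3/2)/(-12 + o) (R(o) = -4*(o + o)/(o - 12)*√o = -4*(2*o)/(-12 + o)*√o = -4*2*o/(-12 + o)*√o = -8*o^(3/2)/(-12 + o))
(10931 + R(118)) + 5411 = (10931 - 8*118^(3/2)/(-12 + 118)) + 5411 = (10931 - 8*118*√118/106) + 5411 = (10931 - 8*118*√118*1/106) + 5411 = (10931 - 472*√118/53) + 5411 = 16342 - 472*√118/53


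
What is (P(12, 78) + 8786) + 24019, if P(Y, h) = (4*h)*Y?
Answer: 36549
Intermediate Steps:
P(Y, h) = 4*Y*h
(P(12, 78) + 8786) + 24019 = (4*12*78 + 8786) + 24019 = (3744 + 8786) + 24019 = 12530 + 24019 = 36549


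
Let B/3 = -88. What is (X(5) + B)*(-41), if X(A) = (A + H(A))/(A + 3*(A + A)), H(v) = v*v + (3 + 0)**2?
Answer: 377241/35 ≈ 10778.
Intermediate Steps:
B = -264 (B = 3*(-88) = -264)
H(v) = 9 + v**2 (H(v) = v**2 + 3**2 = v**2 + 9 = 9 + v**2)
X(A) = (9 + A + A**2)/(7*A) (X(A) = (A + (9 + A**2))/(A + 3*(A + A)) = (9 + A + A**2)/(A + 3*(2*A)) = (9 + A + A**2)/(A + 6*A) = (9 + A + A**2)/((7*A)) = (9 + A + A**2)*(1/(7*A)) = (9 + A + A**2)/(7*A))
(X(5) + B)*(-41) = ((1/7)*(9 + 5 + 5**2)/5 - 264)*(-41) = ((1/7)*(1/5)*(9 + 5 + 25) - 264)*(-41) = ((1/7)*(1/5)*39 - 264)*(-41) = (39/35 - 264)*(-41) = -9201/35*(-41) = 377241/35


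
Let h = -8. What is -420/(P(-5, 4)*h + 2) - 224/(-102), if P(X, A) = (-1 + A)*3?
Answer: 418/51 ≈ 8.1961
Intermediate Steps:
P(X, A) = -3 + 3*A
-420/(P(-5, 4)*h + 2) - 224/(-102) = -420/((-3 + 3*4)*(-8) + 2) - 224/(-102) = -420/((-3 + 12)*(-8) + 2) - 224*(-1/102) = -420/(9*(-8) + 2) + 112/51 = -420/(-72 + 2) + 112/51 = -420/(-70) + 112/51 = -420*(-1/70) + 112/51 = 6 + 112/51 = 418/51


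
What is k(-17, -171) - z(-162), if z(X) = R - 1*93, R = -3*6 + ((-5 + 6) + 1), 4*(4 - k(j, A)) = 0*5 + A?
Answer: 623/4 ≈ 155.75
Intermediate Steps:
k(j, A) = 4 - A/4 (k(j, A) = 4 - (0*5 + A)/4 = 4 - (0 + A)/4 = 4 - A/4)
R = -16 (R = -18 + (1 + 1) = -18 + 2 = -16)
z(X) = -109 (z(X) = -16 - 1*93 = -16 - 93 = -109)
k(-17, -171) - z(-162) = (4 - 1/4*(-171)) - 1*(-109) = (4 + 171/4) + 109 = 187/4 + 109 = 623/4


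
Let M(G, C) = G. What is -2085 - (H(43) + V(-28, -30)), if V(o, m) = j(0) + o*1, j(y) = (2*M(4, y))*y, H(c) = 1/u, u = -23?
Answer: -47310/23 ≈ -2057.0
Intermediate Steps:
H(c) = -1/23 (H(c) = 1/(-23) = -1/23)
j(y) = 8*y (j(y) = (2*4)*y = 8*y)
V(o, m) = o (V(o, m) = 8*0 + o*1 = 0 + o = o)
-2085 - (H(43) + V(-28, -30)) = -2085 - (-1/23 - 28) = -2085 - 1*(-645/23) = -2085 + 645/23 = -47310/23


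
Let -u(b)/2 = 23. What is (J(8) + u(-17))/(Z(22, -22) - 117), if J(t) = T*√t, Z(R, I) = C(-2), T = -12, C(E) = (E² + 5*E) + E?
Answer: 46/125 + 24*√2/125 ≈ 0.63953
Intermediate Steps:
u(b) = -46 (u(b) = -2*23 = -46)
C(E) = E² + 6*E
Z(R, I) = -8 (Z(R, I) = -2*(6 - 2) = -2*4 = -8)
J(t) = -12*√t
(J(8) + u(-17))/(Z(22, -22) - 117) = (-24*√2 - 46)/(-8 - 117) = (-24*√2 - 46)/(-125) = (-24*√2 - 46)*(-1/125) = (-46 - 24*√2)*(-1/125) = 46/125 + 24*√2/125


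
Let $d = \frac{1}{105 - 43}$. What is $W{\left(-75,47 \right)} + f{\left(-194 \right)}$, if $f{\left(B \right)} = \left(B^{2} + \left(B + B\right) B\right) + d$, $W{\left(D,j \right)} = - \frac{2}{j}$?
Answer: $\frac{329013835}{2914} \approx 1.1291 \cdot 10^{5}$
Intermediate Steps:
$d = \frac{1}{62} \approx 0.016129$
$f{\left(B \right)} = \frac{1}{62} + 3 B^{2}$ ($f{\left(B \right)} = \left(B^{2} + \left(B + B\right) B\right) + \frac{1}{62} = \left(B^{2} + 2 B B\right) + \frac{1}{62} = \left(B^{2} + 2 B^{2}\right) + \frac{1}{62} = 3 B^{2} + \frac{1}{62} = \frac{1}{62} + 3 B^{2}$)
$W{\left(-75,47 \right)} + f{\left(-194 \right)} = - \frac{2}{47} + \left(\frac{1}{62} + 3 \left(-194\right)^{2}\right) = \left(-2\right) \frac{1}{47} + \left(\frac{1}{62} + 3 \cdot 37636\right) = - \frac{2}{47} + \left(\frac{1}{62} + 112908\right) = - \frac{2}{47} + \frac{7000297}{62} = \frac{329013835}{2914}$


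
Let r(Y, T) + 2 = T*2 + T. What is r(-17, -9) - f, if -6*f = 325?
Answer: 151/6 ≈ 25.167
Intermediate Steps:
f = -325/6 (f = -1/6*325 = -325/6 ≈ -54.167)
r(Y, T) = -2 + 3*T (r(Y, T) = -2 + (T*2 + T) = -2 + (2*T + T) = -2 + 3*T)
r(-17, -9) - f = (-2 + 3*(-9)) - 1*(-325/6) = (-2 - 27) + 325/6 = -29 + 325/6 = 151/6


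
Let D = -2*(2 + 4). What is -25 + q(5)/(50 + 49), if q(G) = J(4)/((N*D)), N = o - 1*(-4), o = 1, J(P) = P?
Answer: -37126/1485 ≈ -25.001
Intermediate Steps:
D = -12 (D = -2*6 = -12)
N = 5 (N = 1 - 1*(-4) = 1 + 4 = 5)
q(G) = -1/15 (q(G) = 4/((5*(-12))) = 4/(-60) = 4*(-1/60) = -1/15)
-25 + q(5)/(50 + 49) = -25 - 1/(15*(50 + 49)) = -25 - 1/15/99 = -25 - 1/15*1/99 = -25 - 1/1485 = -37126/1485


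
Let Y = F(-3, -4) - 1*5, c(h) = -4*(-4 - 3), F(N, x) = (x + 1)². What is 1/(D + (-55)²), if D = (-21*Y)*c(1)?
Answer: 1/673 ≈ 0.0014859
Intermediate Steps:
F(N, x) = (1 + x)²
c(h) = 28 (c(h) = -4*(-7) = 28)
Y = 4 (Y = (1 - 4)² - 1*5 = (-3)² - 5 = 9 - 5 = 4)
D = -2352 (D = -21*4*28 = -84*28 = -2352)
1/(D + (-55)²) = 1/(-2352 + (-55)²) = 1/(-2352 + 3025) = 1/673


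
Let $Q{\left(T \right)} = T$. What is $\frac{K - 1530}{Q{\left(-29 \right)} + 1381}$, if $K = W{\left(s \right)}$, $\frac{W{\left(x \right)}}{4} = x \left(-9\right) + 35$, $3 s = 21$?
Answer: $- \frac{821}{676} \approx -1.2145$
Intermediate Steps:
$s = 7$ ($s = \frac{1}{3} \cdot 21 = 7$)
$W{\left(x \right)} = 140 - 36 x$ ($W{\left(x \right)} = 4 \left(x \left(-9\right) + 35\right) = 4 \left(- 9 x + 35\right) = 4 \left(35 - 9 x\right) = 140 - 36 x$)
$K = -112$ ($K = 140 - 252 = -112$)
$\frac{K - 1530}{Q{\left(-29 \right)} + 1381} = \frac{-112 - 1530}{-29 + 1381} = - \frac{1642}{1352} = \left(-1642\right) \frac{1}{1352} = - \frac{821}{676}$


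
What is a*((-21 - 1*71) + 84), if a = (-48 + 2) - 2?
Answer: 384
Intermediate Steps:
a = -48 (a = -46 - 2 = -48)
a*((-21 - 1*71) + 84) = -48*((-21 - 1*71) + 84) = -48*((-21 - 71) + 84) = -48*(-92 + 84) = -48*(-8) = 384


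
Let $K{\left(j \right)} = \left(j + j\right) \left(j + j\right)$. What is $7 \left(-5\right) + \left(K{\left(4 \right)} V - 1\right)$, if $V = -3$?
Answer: $-228$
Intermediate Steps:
$K{\left(j \right)} = 4 j^{2}$ ($K{\left(j \right)} = 2 j 2 j = 4 j^{2}$)
$7 \left(-5\right) + \left(K{\left(4 \right)} V - 1\right) = 7 \left(-5\right) + \left(4 \cdot 4^{2} \left(-3\right) - 1\right) = -35 + \left(4 \cdot 16 \left(-3\right) - 1\right) = -35 + \left(64 \left(-3\right) - 1\right) = -35 - 193 = -228$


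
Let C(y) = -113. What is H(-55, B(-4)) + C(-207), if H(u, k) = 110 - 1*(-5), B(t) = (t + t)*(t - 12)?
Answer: 2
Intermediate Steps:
B(t) = 2*t*(-12 + t) (B(t) = (2*t)*(-12 + t) = 2*t*(-12 + t))
H(u, k) = 115 (H(u, k) = 110 + 5 = 115)
H(-55, B(-4)) + C(-207) = 115 - 113 = 2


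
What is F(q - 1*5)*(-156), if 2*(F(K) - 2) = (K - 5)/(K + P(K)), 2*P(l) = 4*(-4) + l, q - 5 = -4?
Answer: -2535/7 ≈ -362.14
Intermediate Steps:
q = 1 (q = 5 - 4 = 1)
P(l) = -8 + l/2 (P(l) = (4*(-4) + l)/2 = (-16 + l)/2 = -8 + l/2)
F(K) = 2 + (-5 + K)/(2*(-8 + 3*K/2)) (F(K) = 2 + ((K - 5)/(K + (-8 + K/2)))/2 = 2 + ((-5 + K)/(-8 + 3*K/2))/2 = 2 + (-5 + K)/(2*(-8 + 3*K/2)))
F(q - 1*5)*(-156) = ((-37 + 7*(1 - 1*5))/(-16 + 3*(1 - 1*5)))*(-156) = ((-37 + 7*(1 - 5))/(-16 + 3*(1 - 5)))*(-156) = ((-37 + 7*(-4))/(-16 + 3*(-4)))*(-156) = ((-37 - 28)/(-16 - 12))*(-156) = (-65/(-28))*(-156) = -1/28*(-65)*(-156) = (65/28)*(-156) = -2535/7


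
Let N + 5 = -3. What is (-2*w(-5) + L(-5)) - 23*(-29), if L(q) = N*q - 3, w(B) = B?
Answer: 714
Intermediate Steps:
N = -8 (N = -5 - 3 = -8)
L(q) = -3 - 8*q (L(q) = -8*q - 3 = -3 - 8*q)
(-2*w(-5) + L(-5)) - 23*(-29) = (-2*(-5) + (-3 - 8*(-5))) - 23*(-29) = (10 + (-3 + 40)) + 667 = (10 + 37) + 667 = 47 + 667 = 714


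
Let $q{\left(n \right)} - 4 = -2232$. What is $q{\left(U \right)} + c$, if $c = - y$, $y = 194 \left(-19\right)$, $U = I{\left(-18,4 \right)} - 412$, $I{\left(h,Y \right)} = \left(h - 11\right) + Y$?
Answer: $1458$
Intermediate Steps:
$I{\left(h,Y \right)} = -11 + Y + h$ ($I{\left(h,Y \right)} = \left(-11 + h\right) + Y = -11 + Y + h$)
$U = -437$ ($U = \left(-11 + 4 - 18\right) - 412 = -25 - 412 = -437$)
$q{\left(n \right)} = -2228$ ($q{\left(n \right)} = 4 - 2232 = -2228$)
$y = -3686$
$c = 3686$ ($c = \left(-1\right) \left(-3686\right) = 3686$)
$q{\left(U \right)} + c = -2228 + 3686 = 1458$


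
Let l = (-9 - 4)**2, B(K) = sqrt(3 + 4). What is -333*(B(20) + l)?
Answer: -56277 - 333*sqrt(7) ≈ -57158.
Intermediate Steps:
B(K) = sqrt(7)
l = 169 (l = (-13)**2 = 169)
-333*(B(20) + l) = -333*(sqrt(7) + 169) = -333*(169 + sqrt(7)) = -56277 - 333*sqrt(7)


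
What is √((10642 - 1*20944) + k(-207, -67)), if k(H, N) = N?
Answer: I*√10369 ≈ 101.83*I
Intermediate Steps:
√((10642 - 1*20944) + k(-207, -67)) = √((10642 - 1*20944) - 67) = √((10642 - 20944) - 67) = √(-10302 - 67) = √(-10369) = I*√10369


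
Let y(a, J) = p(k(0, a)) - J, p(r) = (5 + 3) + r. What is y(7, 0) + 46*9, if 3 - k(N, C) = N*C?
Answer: 425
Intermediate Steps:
k(N, C) = 3 - C*N (k(N, C) = 3 - N*C = 3 - C*N)
p(r) = 8 + r
y(a, J) = 11 - J (y(a, J) = (8 + (3 - 1*a*0)) - J = (8 + (3 + 0)) - J = (8 + 3) - J = 11 - J)
y(7, 0) + 46*9 = (11 - 1*0) + 46*9 = (11 + 0) + 414 = 11 + 414 = 425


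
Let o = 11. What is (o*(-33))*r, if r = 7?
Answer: -2541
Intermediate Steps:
(o*(-33))*r = (11*(-33))*7 = -363*7 = -2541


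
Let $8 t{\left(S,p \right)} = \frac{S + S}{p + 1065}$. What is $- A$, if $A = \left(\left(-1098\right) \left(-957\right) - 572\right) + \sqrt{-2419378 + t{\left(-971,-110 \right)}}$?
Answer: $-1050214 - \frac{3 i \sqrt{980681534345}}{1910} \approx -1.0502 \cdot 10^{6} - 1555.4 i$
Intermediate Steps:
$t{\left(S,p \right)} = \frac{S}{4 \left(1065 + p\right)}$ ($t{\left(S,p \right)} = \frac{\left(S + S\right) \frac{1}{p + 1065}}{8} = \frac{2 S \frac{1}{1065 + p}}{8} = \frac{S}{4 \left(1065 + p\right)}$)
$A = 1050214 + \frac{3 i \sqrt{980681534345}}{1910}$ ($A = \left(\left(-1098\right) \left(-957\right) - 572\right) + \sqrt{-2419378 + \frac{1}{4} \left(-971\right) \frac{1}{1065 - 110}} = \left(1050786 - 572\right) + \sqrt{-2419378 + \frac{1}{4} \left(-971\right) \frac{1}{955}} = 1050214 + \sqrt{-2419378 - \frac{971}{3820}} = 1050214 + \sqrt{- \frac{9242024931}{3820}} = 1050214 + \frac{3 i \sqrt{980681534345}}{1910} \approx 1.0502 \cdot 10^{6} + 1555.4 i$)
$- A = - (1050214 + \frac{3 i \sqrt{980681534345}}{1910}) = -1050214 - \frac{3 i \sqrt{980681534345}}{1910}$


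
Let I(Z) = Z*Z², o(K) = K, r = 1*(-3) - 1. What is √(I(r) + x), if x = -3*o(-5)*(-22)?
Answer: I*√394 ≈ 19.849*I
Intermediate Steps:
r = -4 (r = -3 - 1 = -4)
I(Z) = Z³
x = -330 (x = -3*(-5)*(-22) = 15*(-22) = -330)
√(I(r) + x) = √((-4)³ - 330) = √(-64 - 330) = √(-394) = I*√394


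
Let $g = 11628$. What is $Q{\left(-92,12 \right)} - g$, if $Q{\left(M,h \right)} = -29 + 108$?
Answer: $-11549$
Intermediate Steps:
$Q{\left(M,h \right)} = 79$
$Q{\left(-92,12 \right)} - g = 79 - 11628 = -11549$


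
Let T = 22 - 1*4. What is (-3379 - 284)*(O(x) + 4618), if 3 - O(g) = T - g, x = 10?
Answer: -16897419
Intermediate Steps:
T = 18 (T = 22 - 4 = 18)
O(g) = -15 + g (O(g) = 3 - (18 - g) = 3 + (-18 + g) = -15 + g)
(-3379 - 284)*(O(x) + 4618) = (-3379 - 284)*((-15 + 10) + 4618) = -3663*(-5 + 4618) = -3663*4613 = -16897419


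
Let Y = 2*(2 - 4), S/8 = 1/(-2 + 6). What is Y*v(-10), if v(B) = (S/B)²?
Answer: -4/25 ≈ -0.16000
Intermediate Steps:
S = 2 (S = 8/(-2 + 6) = 8/4 = 8*(¼) = 2)
Y = -4 (Y = 2*(-2) = -4)
v(B) = 4/B² (v(B) = (2/B)² = 4/B²)
Y*v(-10) = -16/(-10)² = -16/100 = -4*1/25 = -4/25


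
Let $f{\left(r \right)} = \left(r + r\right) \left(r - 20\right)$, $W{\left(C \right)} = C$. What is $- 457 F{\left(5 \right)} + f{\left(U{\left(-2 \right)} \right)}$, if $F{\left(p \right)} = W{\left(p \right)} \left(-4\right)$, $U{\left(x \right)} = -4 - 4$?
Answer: $9588$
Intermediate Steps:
$U{\left(x \right)} = -8$
$f{\left(r \right)} = 2 r \left(-20 + r\right)$
$F{\left(p \right)} = - 4 p$ ($F{\left(p \right)} = p \left(-4\right) = - 4 p$)
$- 457 F{\left(5 \right)} + f{\left(U{\left(-2 \right)} \right)} = - 457 \left(\left(-4\right) 5\right) + 2 \left(-8\right) \left(-20 - 8\right) = \left(-457\right) \left(-20\right) + 2 \left(-8\right) \left(-28\right) = 9140 + 448 = 9588$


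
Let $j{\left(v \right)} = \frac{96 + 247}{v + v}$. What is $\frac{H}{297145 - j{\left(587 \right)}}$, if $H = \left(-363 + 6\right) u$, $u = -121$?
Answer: $\frac{16904426}{116282629} \approx 0.14537$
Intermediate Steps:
$j{\left(v \right)} = \frac{343}{2 v}$
$H = 43197$ ($H = \left(-363 + 6\right) \left(-121\right) = \left(-357\right) \left(-121\right) = 43197$)
$\frac{H}{297145 - j{\left(587 \right)}} = \frac{43197}{297145 - \frac{343}{2 \cdot 587}} = \frac{43197}{297145 - \frac{343}{2} \cdot \frac{1}{587}} = \frac{43197}{297145 - \frac{343}{1174}} = \frac{43197}{\frac{348847887}{1174}} = 43197 \cdot \frac{1174}{348847887} = \frac{16904426}{116282629}$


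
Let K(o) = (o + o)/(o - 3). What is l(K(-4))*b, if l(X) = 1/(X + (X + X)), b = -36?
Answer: -21/2 ≈ -10.500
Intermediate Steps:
K(o) = 2*o/(-3 + o) (K(o) = (2*o)/(-3 + o) = 2*o/(-3 + o))
l(X) = 1/(3*X) (l(X) = 1/(X + 2*X) = 1/(3*X))
l(K(-4))*b = (1/(3*((2*(-4)/(-3 - 4)))))*(-36) = (1/(3*((2*(-4)/(-7)))))*(-36) = (1/(3*((2*(-4)*(-⅐)))))*(-36) = (1/(3*(8/7)))*(-36) = ((⅓)*(7/8))*(-36) = (7/24)*(-36) = -21/2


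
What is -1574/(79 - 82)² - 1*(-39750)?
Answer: 356176/9 ≈ 39575.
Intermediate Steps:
-1574/(79 - 82)² - 1*(-39750) = -1574/((-3)²) + 39750 = -1574/9 + 39750 = 356176/9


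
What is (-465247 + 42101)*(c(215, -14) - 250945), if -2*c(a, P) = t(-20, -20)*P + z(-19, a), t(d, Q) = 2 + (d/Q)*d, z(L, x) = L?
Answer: 106235669479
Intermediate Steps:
t(d, Q) = 2 + d²/Q
c(a, P) = 19/2 + 9*P (c(a, P) = -((2 + (-20)²/(-20))*P - 19)/2 = -((2 - 1/20*400)*P - 19)/2 = -((2 - 20)*P - 19)/2 = -(-18*P - 19)/2 = -(-19 - 18*P)/2 = 19/2 + 9*P)
(-465247 + 42101)*(c(215, -14) - 250945) = (-465247 + 42101)*((19/2 + 9*(-14)) - 250945) = -423146*((19/2 - 126) - 250945) = -423146*(-233/2 - 250945) = -423146*(-502123/2) = 106235669479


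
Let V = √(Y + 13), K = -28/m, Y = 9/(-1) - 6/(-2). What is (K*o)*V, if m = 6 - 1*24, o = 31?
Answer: 434*√7/9 ≈ 127.58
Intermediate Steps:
m = -18 (m = 6 - 24 = -18)
Y = -6 (Y = 9*(-1) - 6*(-½) = -9 + 3 = -6)
K = 14/9 (K = -28/(-18) = -28*(-1/18) = 14/9 ≈ 1.5556)
V = √7 (V = √(-6 + 13) = √7 ≈ 2.6458)
(K*o)*V = ((14/9)*31)*√7 = 434*√7/9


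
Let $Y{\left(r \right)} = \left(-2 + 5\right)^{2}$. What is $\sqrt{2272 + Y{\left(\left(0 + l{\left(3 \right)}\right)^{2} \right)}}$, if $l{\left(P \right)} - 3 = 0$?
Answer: $\sqrt{2281} \approx 47.76$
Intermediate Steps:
$l{\left(P \right)} = 3$ ($l{\left(P \right)} = 3 + 0 = 3$)
$Y{\left(r \right)} = 9$ ($Y{\left(r \right)} = 3^{2} = 9$)
$\sqrt{2272 + Y{\left(\left(0 + l{\left(3 \right)}\right)^{2} \right)}} = \sqrt{2272 + 9} = \sqrt{2281}$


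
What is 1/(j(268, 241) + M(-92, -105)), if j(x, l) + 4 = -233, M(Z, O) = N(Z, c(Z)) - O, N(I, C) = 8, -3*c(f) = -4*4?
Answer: -1/124 ≈ -0.0080645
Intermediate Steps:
c(f) = 16/3 (c(f) = -(-4)*4/3 = -1/3*(-16) = 16/3)
M(Z, O) = 8 - O
j(x, l) = -237 (j(x, l) = -4 - 233 = -237)
1/(j(268, 241) + M(-92, -105)) = 1/(-237 + (8 - 1*(-105))) = 1/(-237 + (8 + 105)) = 1/(-237 + 113) = 1/(-124) = -1/124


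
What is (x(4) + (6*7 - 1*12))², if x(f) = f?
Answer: 1156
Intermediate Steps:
(x(4) + (6*7 - 1*12))² = (4 + (6*7 - 1*12))² = (4 + (42 - 12))² = (4 + 30)² = 34² = 1156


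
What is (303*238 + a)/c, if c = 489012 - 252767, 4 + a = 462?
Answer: 72572/236245 ≈ 0.30719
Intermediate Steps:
a = 458 (a = -4 + 462 = 458)
c = 236245
(303*238 + a)/c = (303*238 + 458)/236245 = (72114 + 458)*(1/236245) = 72572*(1/236245) = 72572/236245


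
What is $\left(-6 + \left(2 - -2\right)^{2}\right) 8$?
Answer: $80$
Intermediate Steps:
$\left(-6 + \left(2 - -2\right)^{2}\right) 8 = \left(-6 + \left(2 + \left(-3 + 5\right)\right)^{2}\right) 8 = \left(-6 + \left(2 + 2\right)^{2}\right) 8 = \left(-6 + 4^{2}\right) 8 = \left(-6 + 16\right) 8 = 10 \cdot 8 = 80$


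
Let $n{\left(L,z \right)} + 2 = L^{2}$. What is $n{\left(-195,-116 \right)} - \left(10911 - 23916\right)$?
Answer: $51028$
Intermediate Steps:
$n{\left(L,z \right)} = -2 + L^{2}$
$n{\left(-195,-116 \right)} - \left(10911 - 23916\right) = \left(-2 + \left(-195\right)^{2}\right) - \left(10911 - 23916\right) = \left(-2 + 38025\right) - -13005 = 38023 + 13005 = 51028$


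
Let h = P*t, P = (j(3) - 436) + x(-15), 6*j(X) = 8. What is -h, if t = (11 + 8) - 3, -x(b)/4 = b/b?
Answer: 21056/3 ≈ 7018.7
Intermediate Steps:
j(X) = 4/3 (j(X) = (⅙)*8 = 4/3)
x(b) = -4 (x(b) = -4*b/b = -4*1 = -4)
P = -1316/3 (P = (4/3 - 436) - 4 = -1304/3 - 4 = -1316/3 ≈ -438.67)
t = 16 (t = 19 - 3 = 16)
h = -21056/3 (h = -1316/3*16 = -21056/3 ≈ -7018.7)
-h = -1*(-21056/3) = 21056/3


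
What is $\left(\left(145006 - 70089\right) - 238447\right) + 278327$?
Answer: $114797$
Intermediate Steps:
$\left(\left(145006 - 70089\right) - 238447\right) + 278327 = \left(74917 - 238447\right) + 278327 = -163530 + 278327 = 114797$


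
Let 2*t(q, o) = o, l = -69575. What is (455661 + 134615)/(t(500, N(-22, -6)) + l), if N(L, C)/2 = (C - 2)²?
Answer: -590276/69511 ≈ -8.4918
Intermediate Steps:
N(L, C) = 2*(-2 + C)² (N(L, C) = 2*(C - 2)² = 2*(-2 + C)²)
t(q, o) = o/2
(455661 + 134615)/(t(500, N(-22, -6)) + l) = (455661 + 134615)/((2*(-2 - 6)²)/2 - 69575) = 590276/((2*(-8)²)/2 - 69575) = 590276/((2*64)/2 - 69575) = 590276/((½)*128 - 69575) = 590276/(64 - 69575) = 590276/(-69511) = 590276*(-1/69511) = -590276/69511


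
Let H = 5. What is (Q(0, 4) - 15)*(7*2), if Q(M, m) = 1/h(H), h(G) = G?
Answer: -1036/5 ≈ -207.20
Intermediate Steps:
Q(M, m) = 1/5
(Q(0, 4) - 15)*(7*2) = (1/5 - 15)*(7*2) = -74/5*14 = -1036/5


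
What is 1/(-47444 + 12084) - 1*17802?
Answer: -629478721/35360 ≈ -17802.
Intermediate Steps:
1/(-47444 + 12084) - 1*17802 = 1/(-35360) - 17802 = -1/35360 - 17802 = -629478721/35360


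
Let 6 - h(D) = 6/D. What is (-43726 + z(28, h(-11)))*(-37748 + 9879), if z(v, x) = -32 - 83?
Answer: 1221804829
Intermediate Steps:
h(D) = 6 - 6/D
z(v, x) = -115
(-43726 + z(28, h(-11)))*(-37748 + 9879) = (-43726 - 115)*(-37748 + 9879) = -43841*(-27869) = 1221804829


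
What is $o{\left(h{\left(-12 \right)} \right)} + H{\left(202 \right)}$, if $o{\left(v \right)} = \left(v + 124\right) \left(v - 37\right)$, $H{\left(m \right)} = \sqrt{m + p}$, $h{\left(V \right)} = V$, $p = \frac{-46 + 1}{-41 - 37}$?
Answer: $-5488 + \frac{\sqrt{136942}}{26} \approx -5473.8$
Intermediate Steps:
$p = \frac{15}{26}$ ($p = - \frac{45}{-78} = \left(-45\right) \left(- \frac{1}{78}\right) = \frac{15}{26} \approx 0.57692$)
$H{\left(m \right)} = \sqrt{\frac{15}{26} + m}$ ($H{\left(m \right)} = \sqrt{m + \frac{15}{26}} = \sqrt{\frac{15}{26} + m}$)
$o{\left(v \right)} = \left(-37 + v\right) \left(124 + v\right)$ ($o{\left(v \right)} = \left(124 + v\right) \left(-37 + v\right) = \left(-37 + v\right) \left(124 + v\right)$)
$o{\left(h{\left(-12 \right)} \right)} + H{\left(202 \right)} = \left(-4588 + \left(-12\right)^{2} + 87 \left(-12\right)\right) + \frac{\sqrt{390 + 676 \cdot 202}}{26} = \left(-4588 + 144 - 1044\right) + \frac{\sqrt{390 + 136552}}{26} = -5488 + \frac{\sqrt{136942}}{26}$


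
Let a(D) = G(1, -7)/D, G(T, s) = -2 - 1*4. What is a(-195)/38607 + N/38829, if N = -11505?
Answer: -9623734039/32479876065 ≈ -0.29630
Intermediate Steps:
G(T, s) = -6 (G(T, s) = -2 - 4 = -6)
a(D) = -6/D
a(-195)/38607 + N/38829 = -6/(-195)/38607 - 11505/38829 = -6*(-1/195)*(1/38607) - 11505*1/38829 = (2/65)*(1/38607) - 3835/12943 = 2/2509455 - 3835/12943 = -9623734039/32479876065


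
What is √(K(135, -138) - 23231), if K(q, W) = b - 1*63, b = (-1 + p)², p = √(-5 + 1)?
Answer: √(-23297 - 4*I) ≈ 0.013 - 152.63*I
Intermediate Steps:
p = 2*I (p = √(-4) = 2*I ≈ 2.0*I)
b = (-1 + 2*I)² ≈ -3.0 - 4.0*I
K(q, W) = -63 + (1 - 2*I)² (K(q, W) = (1 - 2*I)² - 1*63 = (1 - 2*I)² - 63 = -63 + (1 - 2*I)²)
√(K(135, -138) - 23231) = √((-66 - 4*I) - 23231) = √(-23297 - 4*I)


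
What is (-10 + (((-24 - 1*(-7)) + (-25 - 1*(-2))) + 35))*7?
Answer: -105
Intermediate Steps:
(-10 + (((-24 - 1*(-7)) + (-25 - 1*(-2))) + 35))*7 = (-10 + (((-24 + 7) + (-25 + 2)) + 35))*7 = (-10 + ((-17 - 23) + 35))*7 = (-10 + (-40 + 35))*7 = (-10 - 5)*7 = -15*7 = -105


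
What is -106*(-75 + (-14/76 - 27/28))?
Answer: 2147083/266 ≈ 8071.7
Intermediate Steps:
-106*(-75 + (-14/76 - 27/28)) = -106*(-75 + (-14*1/76 - 27*1/28)) = -106*(-75 + (-7/38 - 27/28)) = -106*(-75 - 611/532) = -106*(-40511/532) = 2147083/266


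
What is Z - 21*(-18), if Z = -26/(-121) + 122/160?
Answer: 3668501/9680 ≈ 378.98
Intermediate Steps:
Z = 9461/9680 (Z = -26*(-1/121) + 122*(1/160) = 26/121 + 61/80 = 9461/9680 ≈ 0.97738)
Z - 21*(-18) = 9461/9680 - 21*(-18) = 9461/9680 - 1*(-378) = 9461/9680 + 378 = 3668501/9680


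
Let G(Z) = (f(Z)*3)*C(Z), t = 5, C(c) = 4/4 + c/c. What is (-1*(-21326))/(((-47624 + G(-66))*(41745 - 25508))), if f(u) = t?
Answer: -10663/386391889 ≈ -2.7596e-5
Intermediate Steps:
C(c) = 2 (C(c) = 4*(1/4) + 1 = 1 + 1 = 2)
f(u) = 5
G(Z) = 30 (G(Z) = (5*3)*2 = 15*2 = 30)
(-1*(-21326))/(((-47624 + G(-66))*(41745 - 25508))) = (-1*(-21326))/(((-47624 + 30)*(41745 - 25508))) = 21326/((-47594*16237)) = 21326/(-772783778) = 21326*(-1/772783778) = -10663/386391889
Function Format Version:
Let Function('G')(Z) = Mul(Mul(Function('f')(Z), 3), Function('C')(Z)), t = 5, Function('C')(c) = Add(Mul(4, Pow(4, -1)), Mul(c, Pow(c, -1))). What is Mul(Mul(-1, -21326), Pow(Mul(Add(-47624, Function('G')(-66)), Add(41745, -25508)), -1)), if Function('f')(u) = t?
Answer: Rational(-10663, 386391889) ≈ -2.7596e-5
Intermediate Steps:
Function('C')(c) = 2 (Function('C')(c) = Add(Mul(4, Rational(1, 4)), 1) = Add(1, 1) = 2)
Function('f')(u) = 5
Function('G')(Z) = 30 (Function('G')(Z) = Mul(Mul(5, 3), 2) = Mul(15, 2) = 30)
Mul(Mul(-1, -21326), Pow(Mul(Add(-47624, Function('G')(-66)), Add(41745, -25508)), -1)) = Mul(Mul(-1, -21326), Pow(Mul(Add(-47624, 30), Add(41745, -25508)), -1)) = Mul(21326, Pow(Mul(-47594, 16237), -1)) = Mul(21326, Pow(-772783778, -1)) = Mul(21326, Rational(-1, 772783778)) = Rational(-10663, 386391889)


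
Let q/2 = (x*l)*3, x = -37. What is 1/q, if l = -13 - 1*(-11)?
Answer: 1/444 ≈ 0.0022523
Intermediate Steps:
l = -2 (l = -13 + 11 = -2)
q = 444 (q = 2*(-37*(-2)*3) = 2*(74*3) = 2*222 = 444)
1/q = 1/444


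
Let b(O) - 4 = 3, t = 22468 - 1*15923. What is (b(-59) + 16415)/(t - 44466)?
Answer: -16422/37921 ≈ -0.43306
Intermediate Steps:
t = 6545 (t = 22468 - 15923 = 6545)
b(O) = 7 (b(O) = 4 + 3 = 7)
(b(-59) + 16415)/(t - 44466) = (7 + 16415)/(6545 - 44466) = 16422/(-37921) = 16422*(-1/37921) = -16422/37921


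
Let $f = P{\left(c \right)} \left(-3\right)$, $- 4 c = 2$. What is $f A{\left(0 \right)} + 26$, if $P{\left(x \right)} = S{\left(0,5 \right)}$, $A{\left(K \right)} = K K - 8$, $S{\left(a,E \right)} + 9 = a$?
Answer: $-190$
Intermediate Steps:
$S{\left(a,E \right)} = -9 + a$
$c = - \frac{1}{2}$ ($c = \left(- \frac{1}{4}\right) 2 = - \frac{1}{2} \approx -0.5$)
$A{\left(K \right)} = -8 + K^{2}$ ($A{\left(K \right)} = K^{2} - 8 = -8 + K^{2}$)
$P{\left(x \right)} = -9$ ($P{\left(x \right)} = -9 + 0 = -9$)
$f = 27$ ($f = \left(-9\right) \left(-3\right) = 27$)
$f A{\left(0 \right)} + 26 = 27 \left(-8 + 0^{2}\right) + 26 = 27 \left(-8 + 0\right) + 26 = 27 \left(-8\right) + 26 = -216 + 26 = -190$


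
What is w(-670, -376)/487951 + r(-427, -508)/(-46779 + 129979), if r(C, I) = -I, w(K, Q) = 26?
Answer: 62510577/10149380800 ≈ 0.0061591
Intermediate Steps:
w(-670, -376)/487951 + r(-427, -508)/(-46779 + 129979) = 26/487951 + (-1*(-508))/(-46779 + 129979) = 26*(1/487951) + 508/83200 = 26/487951 + 508*(1/83200) = 26/487951 + 127/20800 = 62510577/10149380800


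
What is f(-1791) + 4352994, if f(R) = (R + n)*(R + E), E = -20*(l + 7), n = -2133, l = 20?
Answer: 13499838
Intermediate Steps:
E = -540 (E = -20*(20 + 7) = -20*27 = -540)
f(R) = (-2133 + R)*(-540 + R) (f(R) = (R - 2133)*(R - 540) = (-2133 + R)*(-540 + R))
f(-1791) + 4352994 = (1151820 + (-1791)**2 - 2673*(-1791)) + 4352994 = (1151820 + 3207681 + 4787343) + 4352994 = 9146844 + 4352994 = 13499838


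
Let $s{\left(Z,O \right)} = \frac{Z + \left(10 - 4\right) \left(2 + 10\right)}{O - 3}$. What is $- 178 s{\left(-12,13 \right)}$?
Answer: $-1068$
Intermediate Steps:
$s{\left(Z,O \right)} = \frac{72 + Z}{-3 + O}$ ($s{\left(Z,O \right)} = \frac{Z + 6 \cdot 12}{-3 + O} = \frac{Z + 72}{-3 + O} = \frac{72 + Z}{-3 + O}$)
$- 178 s{\left(-12,13 \right)} = - 178 \frac{72 - 12}{-3 + 13} = - 178 \cdot \frac{1}{10} \cdot 60 = \left(-178\right) 6 = -1068$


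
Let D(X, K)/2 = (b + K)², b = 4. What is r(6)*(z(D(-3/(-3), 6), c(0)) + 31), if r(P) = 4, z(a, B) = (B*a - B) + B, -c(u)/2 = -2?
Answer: 3324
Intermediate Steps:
c(u) = 4 (c(u) = -2*(-2) = 4)
D(X, K) = 2*(4 + K)²
z(a, B) = B*a (z(a, B) = (-B + B*a) + B = B*a)
r(6)*(z(D(-3/(-3), 6), c(0)) + 31) = 4*(4*(2*(4 + 6)²) + 31) = 4*(4*(2*10²) + 31) = 4*(4*(2*100) + 31) = 4*(4*200 + 31) = 4*(800 + 31) = 4*831 = 3324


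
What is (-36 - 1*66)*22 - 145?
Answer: -2389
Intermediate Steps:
(-36 - 1*66)*22 - 145 = (-36 - 66)*22 - 145 = -102*22 - 145 = -2244 - 145 = -2389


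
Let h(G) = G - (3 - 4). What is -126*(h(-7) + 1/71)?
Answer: 53550/71 ≈ 754.23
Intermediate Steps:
h(G) = 1 + G (h(G) = G - 1*(-1) = G + 1 = 1 + G)
-126*(h(-7) + 1/71) = -126*((1 - 7) + 1/71) = -126*(-6 + 1/71) = -126*(-425/71) = 53550/71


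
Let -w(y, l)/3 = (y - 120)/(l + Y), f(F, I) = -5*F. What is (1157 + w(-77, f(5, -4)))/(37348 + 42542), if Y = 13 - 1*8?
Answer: 22549/1597800 ≈ 0.014113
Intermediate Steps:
Y = 5 (Y = 13 - 8 = 5)
w(y, l) = -3*(-120 + y)/(5 + l) (w(y, l) = -3*(y - 120)/(l + 5) = -3*(-120 + y)/(5 + l))
(1157 + w(-77, f(5, -4)))/(37348 + 42542) = (1157 + 3*(120 - 1*(-77))/(5 - 5*5))/(37348 + 42542) = (1157 + 3*(120 + 77)/(5 - 25))/79890 = (1157 + 3*197/(-20))*(1/79890) = (1157 + 3*(-1/20)*197)*(1/79890) = (1157 - 591/20)*(1/79890) = (22549/20)*(1/79890) = 22549/1597800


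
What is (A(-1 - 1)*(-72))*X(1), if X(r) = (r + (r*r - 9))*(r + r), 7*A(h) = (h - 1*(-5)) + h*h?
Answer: 1008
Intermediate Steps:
A(h) = 5/7 + h/7 + h²/7 (A(h) = ((h - 1*(-5)) + h*h)/7 = ((h + 5) + h²)/7 = ((5 + h) + h²)/7 = (5 + h + h²)/7 = 5/7 + h/7 + h²/7)
X(r) = 2*r*(-9 + r + r²) (X(r) = (r + (r² - 9))*(2*r) = (r + (-9 + r²))*(2*r) = (-9 + r + r²)*(2*r) = 2*r*(-9 + r + r²))
(A(-1 - 1)*(-72))*X(1) = ((5/7 + (-1 - 1)/7 + (-1 - 1)²/7)*(-72))*(2*1*(-9 + 1 + 1²)) = ((5/7 + (⅐)*(-2) + (⅐)*(-2)²)*(-72))*(2*1*(-9 + 1 + 1)) = ((5/7 - 2/7 + (⅐)*4)*(-72))*(2*1*(-7)) = ((5/7 - 2/7 + 4/7)*(-72))*(-14) = (1*(-72))*(-14) = -72*(-14) = 1008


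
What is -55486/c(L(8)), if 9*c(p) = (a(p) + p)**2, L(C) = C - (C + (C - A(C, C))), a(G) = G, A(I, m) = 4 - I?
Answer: -27743/32 ≈ -866.97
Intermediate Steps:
L(C) = 4 - 2*C (L(C) = C - (C + (C - (4 - C))) = C - (C + (C + (-4 + C))) = C - (C + (-4 + 2*C)) = C - (-4 + 3*C) = C + (4 - 3*C) = 4 - 2*C)
c(p) = 4*p**2/9 (c(p) = (p + p)**2/9 = (2*p)**2/9 = (4*p**2)/9 = 4*p**2/9)
-55486/c(L(8)) = -55486*9/(4*(4 - 2*8)**2) = -55486*9/(4*(4 - 16)**2) = -55486/((4/9)*(-12)**2) = -55486/((4/9)*144) = -55486/64 = -55486*1/64 = -27743/32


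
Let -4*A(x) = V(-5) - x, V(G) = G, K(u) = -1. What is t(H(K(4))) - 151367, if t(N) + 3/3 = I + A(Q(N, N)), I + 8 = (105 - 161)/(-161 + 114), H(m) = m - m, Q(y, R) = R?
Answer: -28458229/188 ≈ -1.5137e+5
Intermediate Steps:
H(m) = 0
I = -320/47 (I = -8 + (105 - 161)/(-161 + 114) = -8 - 56/(-47) = -8 - 56*(-1/47) = -8 + 56/47 = -320/47 ≈ -6.8085)
A(x) = 5/4 + x/4 (A(x) = -(-5 - x)/4 = 5/4 + x/4)
t(N) = -1233/188 + N/4 (t(N) = -1 + (-320/47 + (5/4 + N/4)) = -1 + (-1045/188 + N/4) = -1233/188 + N/4)
t(H(K(4))) - 151367 = (-1233/188 + (1/4)*0) - 151367 = (-1233/188 + 0) - 151367 = -1233/188 - 151367 = -28458229/188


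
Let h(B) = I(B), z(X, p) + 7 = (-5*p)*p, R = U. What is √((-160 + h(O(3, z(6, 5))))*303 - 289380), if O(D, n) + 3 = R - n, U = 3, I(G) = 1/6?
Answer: I*√1351238/2 ≈ 581.21*I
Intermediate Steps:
I(G) = ⅙ (I(G) = 1*(⅙) = ⅙)
R = 3
z(X, p) = -7 - 5*p² (z(X, p) = -7 + (-5*p)*p = -7 - 5*p²)
O(D, n) = -n (O(D, n) = -3 + (3 - n) = -n)
h(B) = ⅙
√((-160 + h(O(3, z(6, 5))))*303 - 289380) = √((-160 + ⅙)*303 - 289380) = √(-959/6*303 - 289380) = √(-96859/2 - 289380) = √(-675619/2) = I*√1351238/2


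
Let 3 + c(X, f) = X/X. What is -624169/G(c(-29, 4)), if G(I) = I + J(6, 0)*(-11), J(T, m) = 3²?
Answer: 624169/101 ≈ 6179.9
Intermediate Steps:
c(X, f) = -2 (c(X, f) = -3 + X/X = -3 + 1 = -2)
J(T, m) = 9
G(I) = -99 + I (G(I) = I + 9*(-11) = I - 99 = -99 + I)
-624169/G(c(-29, 4)) = -624169/(-99 - 2) = -624169/(-101) = -624169*(-1/101) = 624169/101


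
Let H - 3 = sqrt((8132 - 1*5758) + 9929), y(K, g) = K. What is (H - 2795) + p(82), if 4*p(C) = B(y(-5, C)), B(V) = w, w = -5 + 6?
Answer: -11167/4 + 3*sqrt(1367) ≈ -2680.8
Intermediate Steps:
w = 1
B(V) = 1
p(C) = 1/4 (p(C) = (1/4)*1 = 1/4)
H = 3 + 3*sqrt(1367) (H = 3 + sqrt((8132 - 1*5758) + 9929) = 3 + sqrt((8132 - 5758) + 9929) = 3 + sqrt(2374 + 9929) = 3 + sqrt(12303) = 3 + 3*sqrt(1367) ≈ 113.92)
(H - 2795) + p(82) = ((3 + 3*sqrt(1367)) - 2795) + 1/4 = (-2792 + 3*sqrt(1367)) + 1/4 = -11167/4 + 3*sqrt(1367)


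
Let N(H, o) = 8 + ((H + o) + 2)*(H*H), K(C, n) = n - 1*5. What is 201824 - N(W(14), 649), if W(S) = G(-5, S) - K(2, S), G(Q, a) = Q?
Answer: 76964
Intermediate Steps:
K(C, n) = -5 + n (K(C, n) = n - 5 = -5 + n)
W(S) = -S (W(S) = -5 - (-5 + S) = -5 + (5 - S) = -S)
N(H, o) = 8 + H**2*(2 + H + o) (N(H, o) = 8 + (2 + H + o)*H**2 = 8 + H**2*(2 + H + o))
201824 - N(W(14), 649) = 201824 - (8 + (-1*14)**3 + 2*(-1*14)**2 + 649*(-1*14)**2) = 201824 - (8 + (-14)**3 + 2*(-14)**2 + 649*(-14)**2) = 201824 - (8 - 2744 + 2*196 + 649*196) = 201824 - (8 - 2744 + 392 + 127204) = 201824 - 1*124860 = 201824 - 124860 = 76964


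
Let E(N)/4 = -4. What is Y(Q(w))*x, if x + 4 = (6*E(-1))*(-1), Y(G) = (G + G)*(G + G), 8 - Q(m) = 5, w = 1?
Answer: 3312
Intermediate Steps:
E(N) = -16 (E(N) = 4*(-4) = -16)
Q(m) = 3 (Q(m) = 8 - 1*5 = 8 - 5 = 3)
Y(G) = 4*G² (Y(G) = (2*G)*(2*G) = 4*G²)
x = 92 (x = -4 + (6*(-16))*(-1) = -4 - 96*(-1) = -4 + 96 = 92)
Y(Q(w))*x = (4*3²)*92 = (4*9)*92 = 36*92 = 3312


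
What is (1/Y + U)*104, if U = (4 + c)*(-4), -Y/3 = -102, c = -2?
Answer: -127244/153 ≈ -831.66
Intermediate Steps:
Y = 306 (Y = -3*(-102) = 306)
U = -8 (U = (4 - 2)*(-4) = 2*(-4) = -8)
(1/Y + U)*104 = (1/306 - 8)*104 = -2447/306*104 = -127244/153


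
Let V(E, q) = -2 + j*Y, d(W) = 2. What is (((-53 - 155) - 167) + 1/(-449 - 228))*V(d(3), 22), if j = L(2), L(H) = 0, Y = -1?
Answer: 507752/677 ≈ 750.00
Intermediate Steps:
j = 0
V(E, q) = -2 (V(E, q) = -2 + 0*(-1) = -2 + 0 = -2)
(((-53 - 155) - 167) + 1/(-449 - 228))*V(d(3), 22) = (((-53 - 155) - 167) + 1/(-449 - 228))*(-2) = ((-208 - 167) + 1/(-677))*(-2) = (-375 - 1/677)*(-2) = -253876/677*(-2) = 507752/677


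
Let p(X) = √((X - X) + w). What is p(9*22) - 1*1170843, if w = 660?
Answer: -1170843 + 2*√165 ≈ -1.1708e+6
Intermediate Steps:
p(X) = 2*√165 (p(X) = √((X - X) + 660) = √(0 + 660) = √660 = 2*√165)
p(9*22) - 1*1170843 = 2*√165 - 1*1170843 = 2*√165 - 1170843 = -1170843 + 2*√165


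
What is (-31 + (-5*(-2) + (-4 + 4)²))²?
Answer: 441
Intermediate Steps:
(-31 + (-5*(-2) + (-4 + 4)²))² = (-31 + (10 + 0²))² = (-31 + (10 + 0))² = (-31 + 10)² = (-21)² = 441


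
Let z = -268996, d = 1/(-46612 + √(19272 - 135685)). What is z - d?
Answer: -584473152206560/2172794957 + I*√116413/2172794957 ≈ -2.69e+5 + 1.5703e-7*I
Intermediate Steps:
d = 1/(-46612 + I*√116413) (d = 1/(-46612 + √(-116413)) = 1/(-46612 + I*√116413) ≈ -2.1453e-5 - 1.57e-7*I)
z - d = -268996 - (-46612/2172794957 - I*√116413/2172794957) = -268996 + (46612/2172794957 + I*√116413/2172794957) = -584473152206560/2172794957 + I*√116413/2172794957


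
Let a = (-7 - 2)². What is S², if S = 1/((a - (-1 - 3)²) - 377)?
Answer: 1/97344 ≈ 1.0273e-5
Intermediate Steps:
a = 81 (a = (-9)² = 81)
S = -1/312 (S = 1/((81 - (-1 - 3)²) - 377) = 1/((81 - 1*(-4)²) - 377) = 1/((81 - 1*16) - 377) = 1/((81 - 16) - 377) = 1/(65 - 377) = 1/(-312) = -1/312 ≈ -0.0032051)
S² = (-1/312)² = 1/97344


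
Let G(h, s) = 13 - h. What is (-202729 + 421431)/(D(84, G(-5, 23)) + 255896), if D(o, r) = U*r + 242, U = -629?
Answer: 9941/11128 ≈ 0.89333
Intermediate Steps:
D(o, r) = 242 - 629*r (D(o, r) = -629*r + 242 = 242 - 629*r)
(-202729 + 421431)/(D(84, G(-5, 23)) + 255896) = (-202729 + 421431)/((242 - 629*(13 - 1*(-5))) + 255896) = 218702/((242 - 629*(13 + 5)) + 255896) = 218702/((242 - 629*18) + 255896) = 218702/((242 - 11322) + 255896) = 218702/(-11080 + 255896) = 218702/244816 = 218702*(1/244816) = 9941/11128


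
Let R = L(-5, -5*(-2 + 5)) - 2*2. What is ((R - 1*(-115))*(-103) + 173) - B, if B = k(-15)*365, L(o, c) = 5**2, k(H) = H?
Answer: -8360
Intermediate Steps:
L(o, c) = 25
B = -5475 (B = -15*365 = -5475)
R = 21 (R = 25 - 2*2 = 25 - 4 = 21)
((R - 1*(-115))*(-103) + 173) - B = ((21 - 1*(-115))*(-103) + 173) - 1*(-5475) = ((21 + 115)*(-103) + 173) + 5475 = (136*(-103) + 173) + 5475 = (-14008 + 173) + 5475 = -13835 + 5475 = -8360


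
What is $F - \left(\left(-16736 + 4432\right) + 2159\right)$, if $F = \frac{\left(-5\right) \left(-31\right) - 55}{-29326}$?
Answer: $\frac{148756085}{14663} \approx 10145.0$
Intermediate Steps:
$F = - \frac{50}{14663}$ ($F = \left(155 - 55\right) \left(- \frac{1}{29326}\right) = 100 \left(- \frac{1}{29326}\right) = - \frac{50}{14663} \approx -0.0034099$)
$F - \left(\left(-16736 + 4432\right) + 2159\right) = - \frac{50}{14663} - \left(\left(-16736 + 4432\right) + 2159\right) = - \frac{50}{14663} - \left(-12304 + 2159\right) = - \frac{50}{14663} - -10145 = - \frac{50}{14663} + 10145 = \frac{148756085}{14663}$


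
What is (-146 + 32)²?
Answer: 12996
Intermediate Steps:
(-146 + 32)² = (-114)² = 12996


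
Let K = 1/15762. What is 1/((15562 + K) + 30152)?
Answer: 15762/720544069 ≈ 2.1875e-5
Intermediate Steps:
K = 1/15762 ≈ 6.3444e-5
1/((15562 + K) + 30152) = 1/((15562 + 1/15762) + 30152) = 1/(245288245/15762 + 30152) = 1/(720544069/15762) = 15762/720544069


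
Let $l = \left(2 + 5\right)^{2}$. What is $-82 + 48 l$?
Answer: $2270$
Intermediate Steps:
$l = 49$ ($l = 7^{2} = 49$)
$-82 + 48 l = -82 + 48 \cdot 49 = -82 + 2352 = 2270$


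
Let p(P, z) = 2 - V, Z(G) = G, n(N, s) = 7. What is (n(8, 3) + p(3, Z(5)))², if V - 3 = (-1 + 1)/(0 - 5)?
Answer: 36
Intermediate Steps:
V = 3 (V = 3 + (-1 + 1)/(0 - 5) = 3 + 0/(-5) = 3 + 0*(-⅕) = 3 + 0 = 3)
p(P, z) = -1 (p(P, z) = 2 - 1*3 = 2 - 3 = -1)
(n(8, 3) + p(3, Z(5)))² = (7 - 1)² = 6² = 36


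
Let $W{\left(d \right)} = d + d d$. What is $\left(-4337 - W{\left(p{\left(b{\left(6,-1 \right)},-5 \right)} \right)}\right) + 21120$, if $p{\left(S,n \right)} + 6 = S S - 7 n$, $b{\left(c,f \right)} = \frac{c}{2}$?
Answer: $15301$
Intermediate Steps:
$b{\left(c,f \right)} = \frac{c}{2}$ ($b{\left(c,f \right)} = c \frac{1}{2} = \frac{c}{2}$)
$p{\left(S,n \right)} = -6 + S^{2} - 7 n$ ($p{\left(S,n \right)} = -6 + \left(S S - 7 n\right) = -6 + \left(S^{2} - 7 n\right) = -6 + S^{2} - 7 n$)
$W{\left(d \right)} = d + d^{2}$
$\left(-4337 - W{\left(p{\left(b{\left(6,-1 \right)},-5 \right)} \right)}\right) + 21120 = \left(-4337 - \left(-6 + \left(\frac{1}{2} \cdot 6\right)^{2} - -35\right) \left(1 - \left(-29 - 9\right)\right)\right) + 21120 = \left(-4337 - \left(-6 + 3^{2} + 35\right) \left(1 + \left(-6 + 3^{2} + 35\right)\right)\right) + 21120 = \left(-4337 - \left(-6 + 9 + 35\right) \left(1 + \left(-6 + 9 + 35\right)\right)\right) + 21120 = \left(-4337 - 38 \left(1 + 38\right)\right) + 21120 = \left(-4337 - 38 \cdot 39\right) + 21120 = \left(-4337 - 1482\right) + 21120 = -5819 + 21120 = 15301$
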